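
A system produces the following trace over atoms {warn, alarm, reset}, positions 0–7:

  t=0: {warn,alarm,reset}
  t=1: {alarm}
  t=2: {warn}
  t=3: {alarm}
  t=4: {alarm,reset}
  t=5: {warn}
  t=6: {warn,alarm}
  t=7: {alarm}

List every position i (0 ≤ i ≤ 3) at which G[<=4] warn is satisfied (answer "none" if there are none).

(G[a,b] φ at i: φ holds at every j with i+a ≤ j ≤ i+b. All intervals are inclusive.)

none

Evaluate at each i in [0,3]:
  i=0: ✗ (fails at j=1)
  i=1: ✗ (fails at j=1)
  i=2: ✗ (fails at j=3)
  i=3: ✗ (fails at j=3)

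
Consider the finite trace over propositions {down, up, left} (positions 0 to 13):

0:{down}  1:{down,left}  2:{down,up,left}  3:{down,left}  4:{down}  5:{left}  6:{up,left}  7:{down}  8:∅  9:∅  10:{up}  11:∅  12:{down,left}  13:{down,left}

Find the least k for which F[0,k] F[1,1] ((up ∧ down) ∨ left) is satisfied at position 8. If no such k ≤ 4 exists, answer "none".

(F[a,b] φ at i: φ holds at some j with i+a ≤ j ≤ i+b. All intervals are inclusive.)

Scan j = 8,9,… for F[1,1] ((up ∧ down) ∨ left):
  j=8: fails
  j=9: fails
  j=10: fails
  j=11: holds
First hit at j=11, so smallest k = 11-8 = 3.

3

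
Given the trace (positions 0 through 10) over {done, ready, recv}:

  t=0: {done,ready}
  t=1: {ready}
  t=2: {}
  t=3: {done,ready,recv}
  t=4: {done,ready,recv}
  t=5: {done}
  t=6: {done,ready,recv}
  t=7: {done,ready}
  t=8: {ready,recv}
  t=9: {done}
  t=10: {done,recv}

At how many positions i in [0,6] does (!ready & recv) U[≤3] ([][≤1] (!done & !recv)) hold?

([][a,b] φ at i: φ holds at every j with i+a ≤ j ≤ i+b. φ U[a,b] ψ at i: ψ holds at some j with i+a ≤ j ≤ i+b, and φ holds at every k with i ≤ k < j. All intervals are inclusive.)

1

Evaluate at each i in [0,6]:
  i=0: ✗ (lhs fails at k=0 before rhs at j=1)
  i=1: ✓ (rhs at j=1)
  i=2: ✗ (no rhs in [2,5])
  i=3: ✗ (no rhs in [3,6])
  i=4: ✗ (no rhs in [4,7])
  i=5: ✗ (no rhs in [5,8])
  i=6: ✗ (no rhs in [6,9])
Positions where it holds: {1} → 1.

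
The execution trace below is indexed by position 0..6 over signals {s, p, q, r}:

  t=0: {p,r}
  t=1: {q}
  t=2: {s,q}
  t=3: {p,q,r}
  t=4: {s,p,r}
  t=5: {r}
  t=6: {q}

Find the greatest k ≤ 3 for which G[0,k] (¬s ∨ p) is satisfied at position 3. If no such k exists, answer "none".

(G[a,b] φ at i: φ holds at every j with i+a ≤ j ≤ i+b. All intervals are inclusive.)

3

(¬s ∨ p) must hold from j=3 onward; find where it first fails.
  j=3: holds
  j=4: holds
  j=5: holds
  j=6: holds
Holds through j=6; largest k = 3.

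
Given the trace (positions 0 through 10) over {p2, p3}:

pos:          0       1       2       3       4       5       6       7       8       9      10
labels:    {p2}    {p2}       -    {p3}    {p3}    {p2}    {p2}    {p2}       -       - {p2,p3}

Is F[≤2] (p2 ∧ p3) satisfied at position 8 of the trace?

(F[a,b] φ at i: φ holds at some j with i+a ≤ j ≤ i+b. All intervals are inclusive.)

Check (p2 ∧ p3) at each j in [8,10]:
  j=8: false
  j=9: false
  j=10: true
Found at j=10 → formula holds.

Holds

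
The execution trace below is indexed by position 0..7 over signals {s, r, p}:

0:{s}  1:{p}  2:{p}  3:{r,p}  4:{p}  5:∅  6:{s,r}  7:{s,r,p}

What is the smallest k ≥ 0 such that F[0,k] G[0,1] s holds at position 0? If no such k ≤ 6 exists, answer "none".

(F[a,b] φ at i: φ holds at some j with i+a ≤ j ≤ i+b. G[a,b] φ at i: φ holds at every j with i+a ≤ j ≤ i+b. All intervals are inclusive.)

6

Scan j = 0,1,… for G[0,1] s:
  j=0: fails
  j=1: fails
  j=2: fails
  j=3: fails
  j=4: fails
  j=5: fails
  j=6: holds
First hit at j=6, so smallest k = 6-0 = 6.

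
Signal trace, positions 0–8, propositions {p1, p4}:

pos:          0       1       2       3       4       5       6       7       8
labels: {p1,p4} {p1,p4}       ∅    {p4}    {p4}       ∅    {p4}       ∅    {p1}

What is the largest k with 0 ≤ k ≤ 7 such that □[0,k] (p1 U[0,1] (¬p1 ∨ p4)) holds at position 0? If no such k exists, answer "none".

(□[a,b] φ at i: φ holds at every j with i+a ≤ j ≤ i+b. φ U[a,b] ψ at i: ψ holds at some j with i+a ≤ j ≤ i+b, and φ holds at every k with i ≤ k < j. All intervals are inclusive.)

7

(p1 U[0,1] (¬p1 ∨ p4)) must hold from j=0 onward; find where it first fails.
  j=0: holds
  j=1: holds
  j=2: holds
  j=3: holds
  j=4: holds
  j=5: holds
  j=6: holds
  j=7: holds
Holds through j=7; largest k = 7.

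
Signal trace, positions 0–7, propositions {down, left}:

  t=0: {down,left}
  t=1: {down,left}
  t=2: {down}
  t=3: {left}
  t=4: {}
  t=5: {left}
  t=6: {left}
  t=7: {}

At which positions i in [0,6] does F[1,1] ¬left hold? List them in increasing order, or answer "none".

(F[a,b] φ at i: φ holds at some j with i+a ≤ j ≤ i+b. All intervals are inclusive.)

1, 3, 6

Evaluate at each i in [0,6]:
  i=0: ✗ (none in [1,1])
  i=1: ✓ (witness j=2)
  i=2: ✗ (none in [3,3])
  i=3: ✓ (witness j=4)
  i=4: ✗ (none in [5,5])
  i=5: ✗ (none in [6,6])
  i=6: ✓ (witness j=7)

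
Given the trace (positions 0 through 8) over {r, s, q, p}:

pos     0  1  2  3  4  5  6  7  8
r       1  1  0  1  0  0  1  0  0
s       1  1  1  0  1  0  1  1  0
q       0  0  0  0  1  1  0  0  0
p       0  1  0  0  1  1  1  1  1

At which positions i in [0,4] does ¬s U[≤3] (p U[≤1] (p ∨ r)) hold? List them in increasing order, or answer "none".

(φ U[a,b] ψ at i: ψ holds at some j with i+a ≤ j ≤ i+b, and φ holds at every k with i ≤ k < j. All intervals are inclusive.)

Evaluate at each i in [0,4]:
  i=0: ✓ (rhs at j=0)
  i=1: ✓ (rhs at j=1)
  i=2: ✗ (lhs fails at k=2 before rhs at j=3)
  i=3: ✓ (rhs at j=3)
  i=4: ✓ (rhs at j=4)

0, 1, 3, 4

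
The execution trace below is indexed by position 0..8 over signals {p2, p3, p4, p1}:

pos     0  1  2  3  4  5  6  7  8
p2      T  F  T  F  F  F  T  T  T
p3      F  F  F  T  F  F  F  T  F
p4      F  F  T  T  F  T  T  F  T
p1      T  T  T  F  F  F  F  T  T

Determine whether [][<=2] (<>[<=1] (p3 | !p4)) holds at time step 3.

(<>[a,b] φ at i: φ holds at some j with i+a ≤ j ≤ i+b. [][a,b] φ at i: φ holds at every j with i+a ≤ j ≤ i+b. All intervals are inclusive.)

No

Check <>[<=1] (p3 | !p4) at every j in [3,5]:
  j=3: holds (witness at 3)
  j=4: holds (witness at 4)
  j=5: fails (none in [5,6])
Fails at j=5 → formula fails.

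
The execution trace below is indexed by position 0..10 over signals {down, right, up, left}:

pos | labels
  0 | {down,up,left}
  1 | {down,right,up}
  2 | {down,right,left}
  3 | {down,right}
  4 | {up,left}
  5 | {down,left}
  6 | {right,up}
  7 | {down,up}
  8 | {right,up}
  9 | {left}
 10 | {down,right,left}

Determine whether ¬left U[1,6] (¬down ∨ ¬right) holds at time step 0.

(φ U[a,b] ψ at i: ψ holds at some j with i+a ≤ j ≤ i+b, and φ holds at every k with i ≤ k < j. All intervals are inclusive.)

False

Need some j in [1,6] with (¬down ∨ ¬right), and ¬left at every k in [0,j-1].
  j=1: (¬down ∨ ¬right) false.
  j=2: (¬down ∨ ¬right) false.
  j=3: (¬down ∨ ¬right) false.
  j=4: (¬down ∨ ¬right) holds, but ¬left fails at k=0 → not this j.
  j=5: (¬down ∨ ¬right) holds, but ¬left fails at k=0 → not this j.
  j=6: (¬down ∨ ¬right) holds, but ¬left fails at k=0 → not this j.
No j in the window works → until fails.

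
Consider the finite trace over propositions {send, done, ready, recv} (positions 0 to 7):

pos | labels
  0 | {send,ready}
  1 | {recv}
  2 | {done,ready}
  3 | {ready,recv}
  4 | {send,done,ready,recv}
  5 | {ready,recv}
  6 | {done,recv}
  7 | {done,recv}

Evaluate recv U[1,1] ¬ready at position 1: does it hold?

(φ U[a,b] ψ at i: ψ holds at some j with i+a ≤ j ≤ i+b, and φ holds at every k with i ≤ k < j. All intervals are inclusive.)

No

Need some j in [2,2] with ¬ready, and recv at every k in [1,j-1].
  j=2: ¬ready false.
No j in the window works → until fails.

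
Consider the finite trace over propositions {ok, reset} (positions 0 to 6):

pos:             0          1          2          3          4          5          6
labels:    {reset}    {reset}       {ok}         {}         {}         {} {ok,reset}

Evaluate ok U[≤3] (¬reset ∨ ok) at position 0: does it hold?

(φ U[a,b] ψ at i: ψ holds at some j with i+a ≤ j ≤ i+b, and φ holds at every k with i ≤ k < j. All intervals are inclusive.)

Does not hold

Need some j in [0,3] with (¬reset ∨ ok), and ok at every k in [0,j-1].
  j=0: (¬reset ∨ ok) false.
  j=1: (¬reset ∨ ok) false.
  j=2: (¬reset ∨ ok) holds, but ok fails at k=0 → not this j.
  j=3: (¬reset ∨ ok) holds, but ok fails at k=0 → not this j.
No j in the window works → until fails.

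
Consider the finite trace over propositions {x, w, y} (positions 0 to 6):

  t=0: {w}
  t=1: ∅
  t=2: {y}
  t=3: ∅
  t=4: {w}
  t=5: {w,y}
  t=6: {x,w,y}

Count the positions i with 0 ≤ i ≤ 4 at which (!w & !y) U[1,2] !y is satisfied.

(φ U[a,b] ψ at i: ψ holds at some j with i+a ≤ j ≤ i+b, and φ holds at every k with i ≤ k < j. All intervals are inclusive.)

Evaluate at each i in [0,4]:
  i=0: ✗ (lhs fails at k=0 before rhs at j=1)
  i=1: ✗ (lhs fails at k=2 before rhs at j=3)
  i=2: ✗ (lhs fails at k=2 before rhs at j=3)
  i=3: ✓ (rhs at j=4; lhs holds on [3,3])
  i=4: ✗ (no rhs in [5,6])
Positions where it holds: {3} → 1.

1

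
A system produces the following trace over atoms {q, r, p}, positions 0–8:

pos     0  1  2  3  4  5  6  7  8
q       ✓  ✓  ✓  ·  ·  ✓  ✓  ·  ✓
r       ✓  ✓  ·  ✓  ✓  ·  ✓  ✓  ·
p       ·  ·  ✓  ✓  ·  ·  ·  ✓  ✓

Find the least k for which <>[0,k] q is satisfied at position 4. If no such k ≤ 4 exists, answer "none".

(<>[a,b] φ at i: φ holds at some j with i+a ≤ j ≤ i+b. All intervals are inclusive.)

1

Scan j = 4,5,… for q:
  j=4: fails
  j=5: holds
First hit at j=5, so smallest k = 5-4 = 1.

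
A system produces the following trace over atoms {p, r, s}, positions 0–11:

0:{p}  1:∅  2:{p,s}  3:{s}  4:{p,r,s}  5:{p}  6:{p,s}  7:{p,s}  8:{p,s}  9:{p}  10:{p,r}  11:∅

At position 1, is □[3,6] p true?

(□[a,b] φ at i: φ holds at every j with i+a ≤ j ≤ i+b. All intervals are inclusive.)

True

Check p at every j in [4,7]:
  j=4: true
  j=5: true
  j=6: true
  j=7: true
All positions satisfy it → formula holds.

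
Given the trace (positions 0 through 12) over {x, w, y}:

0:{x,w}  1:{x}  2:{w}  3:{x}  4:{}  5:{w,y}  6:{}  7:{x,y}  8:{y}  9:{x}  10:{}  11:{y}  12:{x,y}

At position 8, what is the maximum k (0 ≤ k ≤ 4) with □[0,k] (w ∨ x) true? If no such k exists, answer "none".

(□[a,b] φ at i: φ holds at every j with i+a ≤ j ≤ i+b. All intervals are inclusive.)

none

(w ∨ x) must hold from j=8 onward; find where it first fails.
  j=8: fails → no k works.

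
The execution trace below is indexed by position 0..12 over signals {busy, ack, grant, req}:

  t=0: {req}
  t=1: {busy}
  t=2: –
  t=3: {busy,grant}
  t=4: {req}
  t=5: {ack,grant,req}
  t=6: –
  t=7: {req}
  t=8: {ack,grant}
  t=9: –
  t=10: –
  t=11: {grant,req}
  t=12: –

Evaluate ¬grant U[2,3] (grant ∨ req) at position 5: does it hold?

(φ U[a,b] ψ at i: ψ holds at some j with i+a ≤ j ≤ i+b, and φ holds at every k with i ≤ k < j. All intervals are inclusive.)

Need some j in [7,8] with (grant ∨ req), and ¬grant at every k in [5,j-1].
  j=7: (grant ∨ req) holds, but ¬grant fails at k=5 → not this j.
  j=8: (grant ∨ req) holds, but ¬grant fails at k=5 → not this j.
No j in the window works → until fails.

Does not hold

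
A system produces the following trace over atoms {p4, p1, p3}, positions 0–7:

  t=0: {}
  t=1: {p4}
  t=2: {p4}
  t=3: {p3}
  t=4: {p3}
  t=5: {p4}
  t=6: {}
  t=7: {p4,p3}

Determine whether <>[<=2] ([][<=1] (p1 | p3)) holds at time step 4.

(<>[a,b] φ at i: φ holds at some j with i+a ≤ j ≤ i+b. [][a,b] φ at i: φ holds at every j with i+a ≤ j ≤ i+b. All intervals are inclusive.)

No

Check [][<=1] (p1 | p3) at each j in [4,6]:
  j=4: fails at 5
  j=5: fails at 5
  j=6: fails at 6
No position in the window satisfies it → formula fails.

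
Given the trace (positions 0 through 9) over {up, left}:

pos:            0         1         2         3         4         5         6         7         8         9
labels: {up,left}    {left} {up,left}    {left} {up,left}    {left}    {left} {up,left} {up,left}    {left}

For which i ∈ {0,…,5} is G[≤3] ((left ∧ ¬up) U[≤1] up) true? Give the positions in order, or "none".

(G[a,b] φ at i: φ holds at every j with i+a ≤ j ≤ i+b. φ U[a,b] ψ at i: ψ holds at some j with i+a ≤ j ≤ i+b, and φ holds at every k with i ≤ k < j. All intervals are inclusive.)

0, 1

Evaluate at each i in [0,5]:
  i=0: ✓ (all of [0,3])
  i=1: ✓ (all of [1,4])
  i=2: ✗ (fails at j=5)
  i=3: ✗ (fails at j=5)
  i=4: ✗ (fails at j=5)
  i=5: ✗ (fails at j=5)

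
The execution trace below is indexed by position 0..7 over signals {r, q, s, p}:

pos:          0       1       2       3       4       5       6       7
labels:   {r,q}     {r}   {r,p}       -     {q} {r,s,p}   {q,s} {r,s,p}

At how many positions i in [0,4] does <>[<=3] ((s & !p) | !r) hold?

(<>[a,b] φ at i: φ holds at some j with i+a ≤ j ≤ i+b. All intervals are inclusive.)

5

Evaluate at each i in [0,4]:
  i=0: ✓ (witness j=3)
  i=1: ✓ (witness j=3)
  i=2: ✓ (witness j=3)
  i=3: ✓ (witness j=3)
  i=4: ✓ (witness j=4)
Positions where it holds: {0, 1, 2, 3, 4} → 5.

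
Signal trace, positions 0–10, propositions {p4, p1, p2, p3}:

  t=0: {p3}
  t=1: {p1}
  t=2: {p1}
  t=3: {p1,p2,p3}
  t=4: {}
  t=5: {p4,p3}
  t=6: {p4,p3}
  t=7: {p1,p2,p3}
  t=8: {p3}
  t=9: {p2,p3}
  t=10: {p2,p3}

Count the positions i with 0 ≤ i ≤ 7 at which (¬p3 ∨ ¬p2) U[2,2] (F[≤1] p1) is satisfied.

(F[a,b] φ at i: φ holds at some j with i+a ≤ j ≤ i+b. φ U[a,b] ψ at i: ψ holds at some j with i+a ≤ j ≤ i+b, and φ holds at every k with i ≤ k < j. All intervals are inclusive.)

Evaluate at each i in [0,7]:
  i=0: ✓ (rhs at j=2; lhs holds on [0,1])
  i=1: ✓ (rhs at j=3; lhs holds on [1,2])
  i=2: ✗ (no rhs in [4,4])
  i=3: ✗ (no rhs in [5,5])
  i=4: ✓ (rhs at j=6; lhs holds on [4,5])
  i=5: ✓ (rhs at j=7; lhs holds on [5,6])
  i=6: ✗ (no rhs in [8,8])
  i=7: ✗ (no rhs in [9,9])
Positions where it holds: {0, 1, 4, 5} → 4.

4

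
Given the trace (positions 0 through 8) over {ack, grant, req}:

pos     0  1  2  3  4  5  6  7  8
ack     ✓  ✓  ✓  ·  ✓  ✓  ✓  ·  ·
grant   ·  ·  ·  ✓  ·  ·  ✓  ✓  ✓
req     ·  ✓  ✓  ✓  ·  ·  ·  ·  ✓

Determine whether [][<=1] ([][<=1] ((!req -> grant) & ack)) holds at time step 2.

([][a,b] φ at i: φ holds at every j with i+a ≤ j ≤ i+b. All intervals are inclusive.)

No

Check [][<=1] ((!req -> grant) & ack) at every j in [2,3]:
  j=2: fails at 3
  j=3: fails at 3
Fails at j=2 → formula fails.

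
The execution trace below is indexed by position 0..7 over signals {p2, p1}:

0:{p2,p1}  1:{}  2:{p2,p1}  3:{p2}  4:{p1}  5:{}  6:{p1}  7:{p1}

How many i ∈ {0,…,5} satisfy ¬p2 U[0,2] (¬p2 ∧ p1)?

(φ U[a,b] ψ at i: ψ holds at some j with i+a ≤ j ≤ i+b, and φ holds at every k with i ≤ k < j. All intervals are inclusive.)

2

Evaluate at each i in [0,5]:
  i=0: ✗ (no rhs in [0,2])
  i=1: ✗ (no rhs in [1,3])
  i=2: ✗ (lhs fails at k=2 before rhs at j=4)
  i=3: ✗ (lhs fails at k=3 before rhs at j=4)
  i=4: ✓ (rhs at j=4)
  i=5: ✓ (rhs at j=6; lhs holds on [5,5])
Positions where it holds: {4, 5} → 2.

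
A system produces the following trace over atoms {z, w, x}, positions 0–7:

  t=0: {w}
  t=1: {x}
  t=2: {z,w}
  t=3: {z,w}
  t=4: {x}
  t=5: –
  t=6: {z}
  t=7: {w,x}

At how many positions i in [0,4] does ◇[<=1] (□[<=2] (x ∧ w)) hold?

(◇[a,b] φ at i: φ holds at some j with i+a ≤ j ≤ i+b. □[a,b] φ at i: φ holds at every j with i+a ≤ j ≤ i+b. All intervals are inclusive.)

0

Evaluate at each i in [0,4]:
  i=0: ✗ (none in [0,1])
  i=1: ✗ (none in [1,2])
  i=2: ✗ (none in [2,3])
  i=3: ✗ (none in [3,4])
  i=4: ✗ (none in [4,5])
Positions where it holds: {} → 0.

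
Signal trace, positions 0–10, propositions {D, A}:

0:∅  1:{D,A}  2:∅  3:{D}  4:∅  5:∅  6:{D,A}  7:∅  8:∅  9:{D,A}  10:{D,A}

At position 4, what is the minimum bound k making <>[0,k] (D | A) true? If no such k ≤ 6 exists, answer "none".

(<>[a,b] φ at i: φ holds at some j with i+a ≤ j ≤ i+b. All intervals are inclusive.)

2

Scan j = 4,5,… for (D | A):
  j=4: fails
  j=5: fails
  j=6: holds
First hit at j=6, so smallest k = 6-4 = 2.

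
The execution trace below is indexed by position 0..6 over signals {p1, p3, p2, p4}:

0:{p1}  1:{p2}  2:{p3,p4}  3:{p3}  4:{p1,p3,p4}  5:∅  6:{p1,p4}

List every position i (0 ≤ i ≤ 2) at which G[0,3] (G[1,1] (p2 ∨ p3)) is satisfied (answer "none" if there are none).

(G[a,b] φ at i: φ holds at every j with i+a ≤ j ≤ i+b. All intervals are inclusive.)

Evaluate at each i in [0,2]:
  i=0: ✓ (all of [0,3])
  i=1: ✗ (fails at j=4)
  i=2: ✗ (fails at j=4)

0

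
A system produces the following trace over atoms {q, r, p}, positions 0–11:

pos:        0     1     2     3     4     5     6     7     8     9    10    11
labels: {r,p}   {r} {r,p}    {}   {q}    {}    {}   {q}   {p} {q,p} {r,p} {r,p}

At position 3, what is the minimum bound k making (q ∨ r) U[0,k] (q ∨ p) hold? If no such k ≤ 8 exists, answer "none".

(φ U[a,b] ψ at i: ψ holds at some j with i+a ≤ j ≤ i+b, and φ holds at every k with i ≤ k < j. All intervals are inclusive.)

Need earliest j ≥ 3 with (q ∨ p), and (q ∨ r) at every k in [3,j-1].
  j=3: rhs fails.
  j=4: rhs holds but lhs fails at k=3.
  j=5: rhs fails.
  j=6: rhs fails.
  j=7: rhs holds but lhs fails at k=3.
  j=8: rhs holds but lhs fails at k=3.
  j=9: rhs holds but lhs fails at k=3.
  j=10: rhs holds but lhs fails at k=3.
  j=11: rhs holds but lhs fails at k=3.
No witness within the range → none.

none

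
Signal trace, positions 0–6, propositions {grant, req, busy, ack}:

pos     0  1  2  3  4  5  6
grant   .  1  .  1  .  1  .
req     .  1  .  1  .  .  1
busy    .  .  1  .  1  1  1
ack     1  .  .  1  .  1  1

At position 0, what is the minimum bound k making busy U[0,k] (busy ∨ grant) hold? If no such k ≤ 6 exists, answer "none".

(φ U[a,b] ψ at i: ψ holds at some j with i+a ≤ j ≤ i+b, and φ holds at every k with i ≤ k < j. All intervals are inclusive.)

none

Need earliest j ≥ 0 with (busy ∨ grant), and busy at every k in [0,j-1].
  j=0: rhs fails.
  j=1: rhs holds but lhs fails at k=0.
  j=2: rhs holds but lhs fails at k=0.
  j=3: rhs holds but lhs fails at k=0.
  j=4: rhs holds but lhs fails at k=0.
  j=5: rhs holds but lhs fails at k=0.
  j=6: rhs holds but lhs fails at k=0.
No witness within the range → none.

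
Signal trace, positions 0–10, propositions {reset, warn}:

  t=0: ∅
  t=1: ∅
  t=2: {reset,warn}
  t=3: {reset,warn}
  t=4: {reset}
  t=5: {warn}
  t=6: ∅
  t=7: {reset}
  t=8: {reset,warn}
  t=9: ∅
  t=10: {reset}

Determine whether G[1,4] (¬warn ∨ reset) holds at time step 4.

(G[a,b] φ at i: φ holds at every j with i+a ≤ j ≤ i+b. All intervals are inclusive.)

Check (¬warn ∨ reset) at every j in [5,8]:
  j=5: false
  j=6: true
  j=7: true
  j=8: true
Fails at j=5 → formula fails.

No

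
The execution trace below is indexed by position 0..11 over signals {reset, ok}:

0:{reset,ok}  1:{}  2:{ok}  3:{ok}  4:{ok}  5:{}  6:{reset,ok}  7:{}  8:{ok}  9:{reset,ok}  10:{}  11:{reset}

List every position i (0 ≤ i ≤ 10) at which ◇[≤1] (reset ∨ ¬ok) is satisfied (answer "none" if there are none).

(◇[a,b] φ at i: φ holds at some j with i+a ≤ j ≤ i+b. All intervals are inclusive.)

Evaluate at each i in [0,10]:
  i=0: ✓ (witness j=0)
  i=1: ✓ (witness j=1)
  i=2: ✗ (none in [2,3])
  i=3: ✗ (none in [3,4])
  i=4: ✓ (witness j=5)
  i=5: ✓ (witness j=5)
  i=6: ✓ (witness j=6)
  i=7: ✓ (witness j=7)
  i=8: ✓ (witness j=9)
  i=9: ✓ (witness j=9)
  i=10: ✓ (witness j=10)

0, 1, 4, 5, 6, 7, 8, 9, 10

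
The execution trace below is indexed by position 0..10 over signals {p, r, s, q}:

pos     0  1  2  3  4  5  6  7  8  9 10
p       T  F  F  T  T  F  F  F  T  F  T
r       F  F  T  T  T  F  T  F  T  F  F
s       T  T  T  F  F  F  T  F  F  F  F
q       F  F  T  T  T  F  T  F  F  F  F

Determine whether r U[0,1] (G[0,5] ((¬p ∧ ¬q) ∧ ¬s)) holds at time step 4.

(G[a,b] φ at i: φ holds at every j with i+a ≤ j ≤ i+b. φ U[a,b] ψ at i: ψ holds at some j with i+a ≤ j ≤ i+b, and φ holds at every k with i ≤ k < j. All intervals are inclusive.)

Need some j in [4,5] with G[0,5] ((¬p ∧ ¬q) ∧ ¬s), and r at every k in [4,j-1].
  j=4: G[0,5] ((¬p ∧ ¬q) ∧ ¬s) — fails at 4.
  j=5: G[0,5] ((¬p ∧ ¬q) ∧ ¬s) — fails at 6.
No j in the window works → until fails.

Does not hold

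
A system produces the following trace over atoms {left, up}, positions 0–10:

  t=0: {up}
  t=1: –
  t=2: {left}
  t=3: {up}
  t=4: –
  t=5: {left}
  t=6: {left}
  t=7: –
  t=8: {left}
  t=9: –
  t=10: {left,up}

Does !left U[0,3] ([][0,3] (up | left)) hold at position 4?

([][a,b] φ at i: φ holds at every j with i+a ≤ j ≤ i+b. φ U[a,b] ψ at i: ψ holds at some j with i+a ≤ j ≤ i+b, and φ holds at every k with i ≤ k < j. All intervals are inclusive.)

False

Need some j in [4,7] with [][0,3] (up | left), and !left at every k in [4,j-1].
  j=4: [][0,3] (up | left) — fails at 4.
  j=5: [][0,3] (up | left) — fails at 7.
  j=6: [][0,3] (up | left) — fails at 7.
  j=7: [][0,3] (up | left) — fails at 7.
No j in the window works → until fails.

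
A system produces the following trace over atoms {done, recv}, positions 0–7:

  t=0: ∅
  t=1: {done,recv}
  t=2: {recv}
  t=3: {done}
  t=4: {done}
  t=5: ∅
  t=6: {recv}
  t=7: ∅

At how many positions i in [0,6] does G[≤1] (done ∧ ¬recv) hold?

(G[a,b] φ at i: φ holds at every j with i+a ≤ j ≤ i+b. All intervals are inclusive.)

Evaluate at each i in [0,6]:
  i=0: ✗ (fails at j=0)
  i=1: ✗ (fails at j=1)
  i=2: ✗ (fails at j=2)
  i=3: ✓ (all of [3,4])
  i=4: ✗ (fails at j=5)
  i=5: ✗ (fails at j=5)
  i=6: ✗ (fails at j=6)
Positions where it holds: {3} → 1.

1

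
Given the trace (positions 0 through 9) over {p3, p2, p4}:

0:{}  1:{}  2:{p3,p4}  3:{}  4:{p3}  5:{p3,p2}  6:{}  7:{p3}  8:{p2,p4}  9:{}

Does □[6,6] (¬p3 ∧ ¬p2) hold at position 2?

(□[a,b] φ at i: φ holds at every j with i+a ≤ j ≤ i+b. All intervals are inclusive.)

Check (¬p3 ∧ ¬p2) at every j in [8,8]:
  j=8: false
Fails at j=8 → formula fails.

No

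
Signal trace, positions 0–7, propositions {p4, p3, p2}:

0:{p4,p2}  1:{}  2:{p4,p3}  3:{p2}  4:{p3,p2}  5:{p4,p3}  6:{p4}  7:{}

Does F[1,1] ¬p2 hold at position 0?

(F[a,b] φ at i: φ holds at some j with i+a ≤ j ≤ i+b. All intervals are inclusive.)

Holds

Check ¬p2 at each j in [1,1]:
  j=1: true
Found at j=1 → formula holds.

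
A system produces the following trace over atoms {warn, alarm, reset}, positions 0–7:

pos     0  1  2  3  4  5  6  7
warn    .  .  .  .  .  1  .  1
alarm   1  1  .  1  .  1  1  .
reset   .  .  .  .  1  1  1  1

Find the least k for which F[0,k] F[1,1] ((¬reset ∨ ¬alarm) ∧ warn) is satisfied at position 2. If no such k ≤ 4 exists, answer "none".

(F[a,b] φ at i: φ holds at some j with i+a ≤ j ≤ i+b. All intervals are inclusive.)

Scan j = 2,3,… for F[1,1] ((¬reset ∨ ¬alarm) ∧ warn):
  j=2: fails
  j=3: fails
  j=4: fails
  j=5: fails
  j=6: holds
First hit at j=6, so smallest k = 6-2 = 4.

4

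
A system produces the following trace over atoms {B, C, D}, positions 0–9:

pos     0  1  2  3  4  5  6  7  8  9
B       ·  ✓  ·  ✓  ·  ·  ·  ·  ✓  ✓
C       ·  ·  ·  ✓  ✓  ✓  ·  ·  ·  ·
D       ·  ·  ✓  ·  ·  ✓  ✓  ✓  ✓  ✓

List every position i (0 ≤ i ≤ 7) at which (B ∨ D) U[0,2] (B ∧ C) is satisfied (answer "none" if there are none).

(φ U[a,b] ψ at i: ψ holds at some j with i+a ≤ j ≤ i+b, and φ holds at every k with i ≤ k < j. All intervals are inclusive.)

Evaluate at each i in [0,7]:
  i=0: ✗ (no rhs in [0,2])
  i=1: ✓ (rhs at j=3; lhs holds on [1,2])
  i=2: ✓ (rhs at j=3; lhs holds on [2,2])
  i=3: ✓ (rhs at j=3)
  i=4: ✗ (no rhs in [4,6])
  i=5: ✗ (no rhs in [5,7])
  i=6: ✗ (no rhs in [6,8])
  i=7: ✗ (no rhs in [7,9])

1, 2, 3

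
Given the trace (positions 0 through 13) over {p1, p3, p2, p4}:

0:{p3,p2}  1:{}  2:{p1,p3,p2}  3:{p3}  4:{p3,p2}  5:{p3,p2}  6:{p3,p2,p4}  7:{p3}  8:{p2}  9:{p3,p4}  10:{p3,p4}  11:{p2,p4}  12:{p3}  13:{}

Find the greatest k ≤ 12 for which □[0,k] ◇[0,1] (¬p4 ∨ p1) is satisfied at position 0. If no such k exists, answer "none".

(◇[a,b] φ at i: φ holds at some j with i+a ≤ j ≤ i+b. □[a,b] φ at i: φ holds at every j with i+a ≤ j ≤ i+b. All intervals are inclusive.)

◇[0,1] (¬p4 ∨ p1) must hold from j=0 onward; find where it first fails.
  j=0: holds
  j=1: holds
  j=2: holds
  j=3: holds
  j=4: holds
  j=5: holds
  j=6: holds
  j=7: holds
  j=8: holds
  j=9: fails
Holds on [0,8], so largest k = 8.

8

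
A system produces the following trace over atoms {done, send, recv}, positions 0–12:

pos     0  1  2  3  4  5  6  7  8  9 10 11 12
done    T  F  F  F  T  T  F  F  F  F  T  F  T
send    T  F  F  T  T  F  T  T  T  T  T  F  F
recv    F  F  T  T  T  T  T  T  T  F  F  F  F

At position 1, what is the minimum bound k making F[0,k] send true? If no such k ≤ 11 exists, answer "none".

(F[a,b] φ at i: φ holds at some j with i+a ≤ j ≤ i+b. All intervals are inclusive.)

2

Scan j = 1,2,… for send:
  j=1: fails
  j=2: fails
  j=3: holds
First hit at j=3, so smallest k = 3-1 = 2.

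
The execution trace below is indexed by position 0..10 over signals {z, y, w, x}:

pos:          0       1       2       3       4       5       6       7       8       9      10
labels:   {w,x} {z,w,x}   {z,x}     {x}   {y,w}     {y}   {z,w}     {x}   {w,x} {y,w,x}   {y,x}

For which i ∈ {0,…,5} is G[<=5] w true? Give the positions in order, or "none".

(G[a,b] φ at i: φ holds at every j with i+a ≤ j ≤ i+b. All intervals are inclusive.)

Evaluate at each i in [0,5]:
  i=0: ✗ (fails at j=2)
  i=1: ✗ (fails at j=2)
  i=2: ✗ (fails at j=2)
  i=3: ✗ (fails at j=3)
  i=4: ✗ (fails at j=5)
  i=5: ✗ (fails at j=5)

none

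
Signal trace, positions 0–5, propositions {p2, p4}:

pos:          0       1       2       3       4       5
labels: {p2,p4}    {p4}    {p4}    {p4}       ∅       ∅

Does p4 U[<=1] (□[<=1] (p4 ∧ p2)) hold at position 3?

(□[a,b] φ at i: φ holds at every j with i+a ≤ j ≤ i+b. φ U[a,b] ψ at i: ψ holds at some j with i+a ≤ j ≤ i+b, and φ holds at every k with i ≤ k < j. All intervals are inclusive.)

Need some j in [3,4] with □[<=1] (p4 ∧ p2), and p4 at every k in [3,j-1].
  j=3: □[<=1] (p4 ∧ p2) — fails at 3.
  j=4: □[<=1] (p4 ∧ p2) — fails at 4.
No j in the window works → until fails.

False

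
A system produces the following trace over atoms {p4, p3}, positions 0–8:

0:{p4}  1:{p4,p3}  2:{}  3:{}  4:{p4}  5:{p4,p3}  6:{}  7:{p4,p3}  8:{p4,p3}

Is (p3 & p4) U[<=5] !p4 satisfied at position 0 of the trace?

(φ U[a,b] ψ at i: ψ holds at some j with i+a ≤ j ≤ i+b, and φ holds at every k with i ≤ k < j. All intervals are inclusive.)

Does not hold

Need some j in [0,5] with !p4, and (p3 & p4) at every k in [0,j-1].
  j=0: !p4 false.
  j=1: !p4 false.
  j=2: !p4 holds, but (p3 & p4) fails at k=0 → not this j.
  j=3: !p4 holds, but (p3 & p4) fails at k=0 → not this j.
  j=4: !p4 false.
  j=5: !p4 false.
No j in the window works → until fails.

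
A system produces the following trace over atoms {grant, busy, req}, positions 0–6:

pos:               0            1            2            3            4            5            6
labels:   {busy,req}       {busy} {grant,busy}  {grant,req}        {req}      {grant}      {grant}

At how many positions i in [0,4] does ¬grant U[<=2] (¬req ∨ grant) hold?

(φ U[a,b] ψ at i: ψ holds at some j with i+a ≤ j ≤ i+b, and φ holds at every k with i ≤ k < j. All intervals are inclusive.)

5

Evaluate at each i in [0,4]:
  i=0: ✓ (rhs at j=1; lhs holds on [0,0])
  i=1: ✓ (rhs at j=1)
  i=2: ✓ (rhs at j=2)
  i=3: ✓ (rhs at j=3)
  i=4: ✓ (rhs at j=5; lhs holds on [4,4])
Positions where it holds: {0, 1, 2, 3, 4} → 5.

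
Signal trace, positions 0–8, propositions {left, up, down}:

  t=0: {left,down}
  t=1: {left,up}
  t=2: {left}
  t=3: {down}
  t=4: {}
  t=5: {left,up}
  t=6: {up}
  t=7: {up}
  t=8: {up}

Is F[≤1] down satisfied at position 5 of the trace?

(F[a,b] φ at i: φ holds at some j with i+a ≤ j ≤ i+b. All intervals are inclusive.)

Check down at each j in [5,6]:
  j=5: false
  j=6: false
No position in the window satisfies it → formula fails.

No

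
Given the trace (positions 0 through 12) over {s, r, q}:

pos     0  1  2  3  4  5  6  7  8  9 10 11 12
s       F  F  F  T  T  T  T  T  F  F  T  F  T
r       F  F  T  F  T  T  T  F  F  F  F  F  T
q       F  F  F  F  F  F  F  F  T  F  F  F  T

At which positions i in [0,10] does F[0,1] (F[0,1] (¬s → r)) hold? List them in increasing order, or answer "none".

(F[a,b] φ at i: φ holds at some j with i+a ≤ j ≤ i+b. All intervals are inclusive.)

Evaluate at each i in [0,10]:
  i=0: ✓ (witness j=1)
  i=1: ✓ (witness j=1)
  i=2: ✓ (witness j=2)
  i=3: ✓ (witness j=3)
  i=4: ✓ (witness j=4)
  i=5: ✓ (witness j=5)
  i=6: ✓ (witness j=6)
  i=7: ✓ (witness j=7)
  i=8: ✓ (witness j=9)
  i=9: ✓ (witness j=9)
  i=10: ✓ (witness j=10)

0, 1, 2, 3, 4, 5, 6, 7, 8, 9, 10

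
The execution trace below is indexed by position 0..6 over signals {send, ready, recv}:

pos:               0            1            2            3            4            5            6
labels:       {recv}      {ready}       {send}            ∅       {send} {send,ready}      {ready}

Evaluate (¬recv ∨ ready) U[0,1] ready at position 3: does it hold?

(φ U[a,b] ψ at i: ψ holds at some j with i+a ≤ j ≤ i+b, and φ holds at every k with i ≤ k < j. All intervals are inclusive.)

Need some j in [3,4] with ready, and (¬recv ∨ ready) at every k in [3,j-1].
  j=3: ready false.
  j=4: ready false.
No j in the window works → until fails.

False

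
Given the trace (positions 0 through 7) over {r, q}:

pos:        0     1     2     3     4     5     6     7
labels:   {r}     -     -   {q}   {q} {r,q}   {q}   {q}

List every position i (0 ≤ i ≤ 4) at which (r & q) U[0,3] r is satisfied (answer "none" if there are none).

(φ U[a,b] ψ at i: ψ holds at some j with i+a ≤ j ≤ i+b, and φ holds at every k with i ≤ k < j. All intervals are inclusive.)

0

Evaluate at each i in [0,4]:
  i=0: ✓ (rhs at j=0)
  i=1: ✗ (no rhs in [1,4])
  i=2: ✗ (lhs fails at k=2 before rhs at j=5)
  i=3: ✗ (lhs fails at k=3 before rhs at j=5)
  i=4: ✗ (lhs fails at k=4 before rhs at j=5)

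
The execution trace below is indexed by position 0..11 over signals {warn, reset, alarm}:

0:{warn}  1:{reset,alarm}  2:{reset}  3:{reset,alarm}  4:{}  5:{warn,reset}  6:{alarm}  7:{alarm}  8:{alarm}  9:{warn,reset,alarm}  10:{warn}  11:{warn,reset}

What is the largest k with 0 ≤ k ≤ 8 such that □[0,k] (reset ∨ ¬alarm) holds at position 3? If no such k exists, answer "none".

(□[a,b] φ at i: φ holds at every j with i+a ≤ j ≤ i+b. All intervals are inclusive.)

2

(reset ∨ ¬alarm) must hold from j=3 onward; find where it first fails.
  j=3: holds
  j=4: holds
  j=5: holds
  j=6: fails
Holds on [3,5], so largest k = 2.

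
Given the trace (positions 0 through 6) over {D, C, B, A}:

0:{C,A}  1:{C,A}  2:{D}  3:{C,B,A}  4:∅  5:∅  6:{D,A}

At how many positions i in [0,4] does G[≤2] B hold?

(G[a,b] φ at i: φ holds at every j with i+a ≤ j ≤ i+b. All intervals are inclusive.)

Evaluate at each i in [0,4]:
  i=0: ✗ (fails at j=0)
  i=1: ✗ (fails at j=1)
  i=2: ✗ (fails at j=2)
  i=3: ✗ (fails at j=4)
  i=4: ✗ (fails at j=4)
Positions where it holds: {} → 0.

0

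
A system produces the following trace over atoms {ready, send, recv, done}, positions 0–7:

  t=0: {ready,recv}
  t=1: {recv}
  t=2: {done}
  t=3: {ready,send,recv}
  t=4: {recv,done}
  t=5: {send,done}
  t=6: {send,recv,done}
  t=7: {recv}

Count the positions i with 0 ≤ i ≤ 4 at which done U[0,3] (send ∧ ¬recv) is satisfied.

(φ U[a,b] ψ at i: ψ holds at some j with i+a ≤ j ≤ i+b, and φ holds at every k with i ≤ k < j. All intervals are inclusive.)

Evaluate at each i in [0,4]:
  i=0: ✗ (no rhs in [0,3])
  i=1: ✗ (no rhs in [1,4])
  i=2: ✗ (lhs fails at k=3 before rhs at j=5)
  i=3: ✗ (lhs fails at k=3 before rhs at j=5)
  i=4: ✓ (rhs at j=5; lhs holds on [4,4])
Positions where it holds: {4} → 1.

1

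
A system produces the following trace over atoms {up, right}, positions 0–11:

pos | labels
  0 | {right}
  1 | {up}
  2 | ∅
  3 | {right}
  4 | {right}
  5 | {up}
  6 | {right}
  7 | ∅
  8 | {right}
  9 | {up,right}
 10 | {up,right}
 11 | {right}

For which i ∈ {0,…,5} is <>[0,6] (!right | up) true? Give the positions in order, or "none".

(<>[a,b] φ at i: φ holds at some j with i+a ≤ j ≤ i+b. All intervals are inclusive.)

Evaluate at each i in [0,5]:
  i=0: ✓ (witness j=1)
  i=1: ✓ (witness j=1)
  i=2: ✓ (witness j=2)
  i=3: ✓ (witness j=5)
  i=4: ✓ (witness j=5)
  i=5: ✓ (witness j=5)

0, 1, 2, 3, 4, 5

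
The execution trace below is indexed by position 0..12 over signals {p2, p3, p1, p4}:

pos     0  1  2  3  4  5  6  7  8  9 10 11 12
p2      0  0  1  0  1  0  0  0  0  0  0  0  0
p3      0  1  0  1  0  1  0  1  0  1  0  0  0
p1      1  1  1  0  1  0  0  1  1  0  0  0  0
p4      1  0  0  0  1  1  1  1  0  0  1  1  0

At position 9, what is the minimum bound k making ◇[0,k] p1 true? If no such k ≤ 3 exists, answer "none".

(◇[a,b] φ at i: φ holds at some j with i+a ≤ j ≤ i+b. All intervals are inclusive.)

Scan j = 9,10,… for p1:
  j=9: fails
  j=10: fails
  j=11: fails
  j=12: fails
No j in [9,12] satisfies it → none.

none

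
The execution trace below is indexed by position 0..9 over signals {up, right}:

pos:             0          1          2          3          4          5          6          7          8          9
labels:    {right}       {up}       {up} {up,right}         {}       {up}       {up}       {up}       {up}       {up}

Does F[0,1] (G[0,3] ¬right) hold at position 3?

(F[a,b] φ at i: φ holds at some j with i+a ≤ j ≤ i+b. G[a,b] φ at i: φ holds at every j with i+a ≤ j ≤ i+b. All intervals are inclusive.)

Holds

Check G[0,3] ¬right at each j in [3,4]:
  j=3: fails at 3
  j=4: holds on [4,7]
Found at j=4 → formula holds.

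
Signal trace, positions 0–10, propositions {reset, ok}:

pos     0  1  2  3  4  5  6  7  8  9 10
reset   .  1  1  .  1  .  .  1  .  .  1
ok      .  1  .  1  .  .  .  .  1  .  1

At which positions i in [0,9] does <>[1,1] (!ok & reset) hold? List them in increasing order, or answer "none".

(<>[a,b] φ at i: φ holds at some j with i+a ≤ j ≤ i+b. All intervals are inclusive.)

Evaluate at each i in [0,9]:
  i=0: ✗ (none in [1,1])
  i=1: ✓ (witness j=2)
  i=2: ✗ (none in [3,3])
  i=3: ✓ (witness j=4)
  i=4: ✗ (none in [5,5])
  i=5: ✗ (none in [6,6])
  i=6: ✓ (witness j=7)
  i=7: ✗ (none in [8,8])
  i=8: ✗ (none in [9,9])
  i=9: ✗ (none in [10,10])

1, 3, 6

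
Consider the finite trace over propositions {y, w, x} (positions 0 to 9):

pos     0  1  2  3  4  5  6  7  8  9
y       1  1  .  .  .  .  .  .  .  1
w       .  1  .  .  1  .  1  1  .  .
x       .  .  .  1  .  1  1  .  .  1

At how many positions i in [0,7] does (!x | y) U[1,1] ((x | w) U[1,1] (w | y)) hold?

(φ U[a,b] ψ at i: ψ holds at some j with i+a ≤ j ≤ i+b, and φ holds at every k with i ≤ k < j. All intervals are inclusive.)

2

Evaluate at each i in [0,7]:
  i=0: ✗ (no rhs in [1,1])
  i=1: ✗ (no rhs in [2,2])
  i=2: ✓ (rhs at j=3; lhs holds on [2,2])
  i=3: ✗ (no rhs in [4,4])
  i=4: ✓ (rhs at j=5; lhs holds on [4,4])
  i=5: ✗ (lhs fails at k=5 before rhs at j=6)
  i=6: ✗ (no rhs in [7,7])
  i=7: ✗ (no rhs in [8,8])
Positions where it holds: {2, 4} → 2.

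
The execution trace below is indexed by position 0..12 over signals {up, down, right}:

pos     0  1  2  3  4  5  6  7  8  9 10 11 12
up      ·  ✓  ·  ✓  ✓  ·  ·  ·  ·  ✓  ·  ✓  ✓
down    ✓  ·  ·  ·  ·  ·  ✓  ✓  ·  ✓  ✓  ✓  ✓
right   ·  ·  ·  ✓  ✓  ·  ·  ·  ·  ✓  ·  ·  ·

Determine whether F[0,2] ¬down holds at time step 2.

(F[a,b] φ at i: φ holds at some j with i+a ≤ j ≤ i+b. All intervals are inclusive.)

True

Check ¬down at each j in [2,4]:
  j=2: true
  j=3: true
  j=4: true
Found at j=2 → formula holds.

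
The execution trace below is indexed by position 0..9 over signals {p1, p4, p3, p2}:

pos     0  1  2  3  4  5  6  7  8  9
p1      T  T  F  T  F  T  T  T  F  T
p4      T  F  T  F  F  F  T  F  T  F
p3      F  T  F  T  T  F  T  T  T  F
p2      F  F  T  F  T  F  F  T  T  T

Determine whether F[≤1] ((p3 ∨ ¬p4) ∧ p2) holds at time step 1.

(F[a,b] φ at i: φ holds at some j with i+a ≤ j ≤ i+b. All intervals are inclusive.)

No

Check ((p3 ∨ ¬p4) ∧ p2) at each j in [1,2]:
  j=1: false
  j=2: false
No position in the window satisfies it → formula fails.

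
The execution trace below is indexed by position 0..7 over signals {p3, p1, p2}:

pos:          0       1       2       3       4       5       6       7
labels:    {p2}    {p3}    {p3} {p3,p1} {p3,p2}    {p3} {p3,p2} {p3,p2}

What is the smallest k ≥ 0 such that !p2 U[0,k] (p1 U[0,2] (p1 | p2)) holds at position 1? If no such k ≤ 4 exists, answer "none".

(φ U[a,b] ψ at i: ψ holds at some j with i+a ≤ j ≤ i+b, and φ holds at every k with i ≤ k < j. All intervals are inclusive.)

Need earliest j ≥ 1 with (p1 U[0,2] (p1 | p2)), and !p2 at every k in [1,j-1].
  j=1: rhs fails.
  j=2: rhs fails.
  j=3: rhs holds; lhs holds on [1,2]. k = 2.

2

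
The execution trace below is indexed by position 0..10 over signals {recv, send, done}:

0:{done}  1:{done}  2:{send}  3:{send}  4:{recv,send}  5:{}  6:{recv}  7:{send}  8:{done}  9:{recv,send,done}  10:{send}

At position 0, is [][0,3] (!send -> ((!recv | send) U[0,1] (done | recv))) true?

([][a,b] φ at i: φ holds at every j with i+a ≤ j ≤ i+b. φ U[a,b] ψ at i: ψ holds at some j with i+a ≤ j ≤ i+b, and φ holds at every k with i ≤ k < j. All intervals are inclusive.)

Check (!send -> ((!recv | send) U[0,1] (done | recv))) at every j in [0,3]:
  j=0: antecedent true; consequent holds → ✓
  j=1: antecedent true; consequent holds → ✓
  j=2: antecedent false → ✓
  j=3: antecedent false → ✓
All positions satisfy it → formula holds.

Yes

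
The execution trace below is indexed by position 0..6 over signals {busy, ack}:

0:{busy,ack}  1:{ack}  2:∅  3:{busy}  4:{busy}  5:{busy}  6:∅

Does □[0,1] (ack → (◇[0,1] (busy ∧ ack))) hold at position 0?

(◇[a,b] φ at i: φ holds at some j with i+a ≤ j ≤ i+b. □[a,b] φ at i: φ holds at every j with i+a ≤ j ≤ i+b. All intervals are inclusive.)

Check (ack → (◇[0,1] (busy ∧ ack))) at every j in [0,1]:
  j=0: antecedent true; consequent holds (witness at 0) → ✓
  j=1: antecedent true; consequent fails (none in [1,2]) → ✗
Fails at j=1 → formula fails.

Does not hold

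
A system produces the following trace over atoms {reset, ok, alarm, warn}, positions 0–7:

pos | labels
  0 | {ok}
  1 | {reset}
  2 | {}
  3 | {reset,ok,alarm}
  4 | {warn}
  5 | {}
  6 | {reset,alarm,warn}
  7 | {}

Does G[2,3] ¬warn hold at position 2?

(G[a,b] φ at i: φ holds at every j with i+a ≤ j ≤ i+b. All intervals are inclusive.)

Check ¬warn at every j in [4,5]:
  j=4: false
  j=5: true
Fails at j=4 → formula fails.

No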